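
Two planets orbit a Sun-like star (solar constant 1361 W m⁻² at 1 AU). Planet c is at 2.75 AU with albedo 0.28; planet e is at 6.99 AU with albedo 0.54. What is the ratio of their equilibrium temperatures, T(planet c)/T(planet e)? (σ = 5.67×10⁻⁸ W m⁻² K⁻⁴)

T₁/T₂ ≈ 1.783

T_eq = [S₀(1−A)/(4σd²)]^(1/4), so T ∝ (1−A)^(1/4) / √d.
T₁ = [1361×0.72/(4×5.67×10⁻⁸×2.75²)]^(1/4) = 154.60 K.
T₂ = [1361×0.46/(4×5.67×10⁻⁸×6.99²)]^(1/4) = 86.70 K.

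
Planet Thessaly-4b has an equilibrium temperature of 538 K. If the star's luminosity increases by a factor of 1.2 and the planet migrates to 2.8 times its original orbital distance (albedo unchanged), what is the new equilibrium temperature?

T_eq ≈ 337 K

T_eq ∝ L^(1/4) · d^(−1/2).
T′ = 538 × 1.2^(1/4) / 2.8^(1/2) = 337 K.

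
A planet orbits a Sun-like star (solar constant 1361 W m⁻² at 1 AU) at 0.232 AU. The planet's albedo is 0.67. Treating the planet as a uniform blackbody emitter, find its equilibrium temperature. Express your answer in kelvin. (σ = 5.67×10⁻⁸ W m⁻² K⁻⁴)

Flux at 0.232 AU: S = 1361/0.232² = 2.53×10⁴ W m⁻².
Energy balance: absorbed = emitted ⇒ πR²·S(1−A) = 4πR²·σT_eq⁴, so T_eq⁴ = S(1−A)/(4σ).
T_eq = [2.53×10⁴ × 0.33 / (4 × 5.67×10⁻⁸)]^(1/4) = (3.68×10¹⁰)^(1/4) = 438 K.

T_eq ≈ 438 K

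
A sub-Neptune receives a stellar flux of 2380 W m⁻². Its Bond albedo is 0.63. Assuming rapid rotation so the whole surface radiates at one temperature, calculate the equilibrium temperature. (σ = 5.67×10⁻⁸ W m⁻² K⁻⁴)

T_eq ≈ 250 K

Energy balance: absorbed = emitted ⇒ πR²·S(1−A) = 4πR²·σT_eq⁴, so T_eq⁴ = S(1−A)/(4σ).
T_eq = [2380 × 0.37 / (4 × 5.67×10⁻⁸)]^(1/4) = (3.88×10⁹)^(1/4) = 250 K.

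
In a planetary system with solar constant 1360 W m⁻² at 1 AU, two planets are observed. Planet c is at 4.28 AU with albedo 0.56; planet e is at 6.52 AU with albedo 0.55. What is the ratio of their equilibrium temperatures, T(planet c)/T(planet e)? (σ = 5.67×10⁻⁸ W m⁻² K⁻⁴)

T_eq = [S₀(1−A)/(4σd²)]^(1/4), so T ∝ (1−A)^(1/4) / √d.
T₁ = [1360×0.44/(4×5.67×10⁻⁸×4.28²)]^(1/4) = 109.55 K.
T₂ = [1360×0.45/(4×5.67×10⁻⁸×6.52²)]^(1/4) = 89.26 K.

T₁/T₂ ≈ 1.227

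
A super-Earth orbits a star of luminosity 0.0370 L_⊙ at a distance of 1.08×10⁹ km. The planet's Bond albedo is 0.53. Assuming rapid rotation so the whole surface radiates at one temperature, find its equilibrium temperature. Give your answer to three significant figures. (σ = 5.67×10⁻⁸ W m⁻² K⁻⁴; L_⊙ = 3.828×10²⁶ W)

d = 1.08×10⁹ km = 1.08×10¹² m.
L = 0.0370 × 3.828×10²⁶ = 1.42×10²⁵ W.
Flux: S = L/(4πd²) = 1.42×10²⁵/(4π×(1.08×10¹²)²) = 0.966 W m⁻².
Energy balance: absorbed = emitted ⇒ πR²·S(1−A) = 4πR²·σT_eq⁴, so T_eq⁴ = S(1−A)/(4σ).
T_eq = [0.966 × 0.47 / (4 × 5.67×10⁻⁸)]^(1/4) = (2.00×10⁶)^(1/4) = 37.6 K.

T_eq ≈ 37.6 K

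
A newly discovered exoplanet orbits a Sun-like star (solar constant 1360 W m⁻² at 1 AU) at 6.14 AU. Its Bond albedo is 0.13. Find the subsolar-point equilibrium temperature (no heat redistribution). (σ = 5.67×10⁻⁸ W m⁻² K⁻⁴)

Flux at 6.14 AU: S = 1360/6.14² = 36.1 W m⁻².
At the subsolar point the surface absorbs S(1−A) and emits σT⁴ per unit area — no factor of 4, since only the local patch is in balance.
T = [36.1 × 0.87 / 5.67×10⁻⁸]^(1/4) = (5.54×10⁸)^(1/4) = 153 K.

T_ss ≈ 153 K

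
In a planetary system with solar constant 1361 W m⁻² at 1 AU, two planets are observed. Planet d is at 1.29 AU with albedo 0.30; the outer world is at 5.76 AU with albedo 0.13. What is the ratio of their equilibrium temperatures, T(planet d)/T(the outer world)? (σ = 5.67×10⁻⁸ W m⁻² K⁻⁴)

T₁/T₂ ≈ 2.001

T_eq = [S₀(1−A)/(4σd²)]^(1/4), so T ∝ (1−A)^(1/4) / √d.
T₁ = [1361×0.70/(4×5.67×10⁻⁸×1.29²)]^(1/4) = 224.15 K.
T₂ = [1361×0.87/(4×5.67×10⁻⁸×5.76²)]^(1/4) = 112.00 K.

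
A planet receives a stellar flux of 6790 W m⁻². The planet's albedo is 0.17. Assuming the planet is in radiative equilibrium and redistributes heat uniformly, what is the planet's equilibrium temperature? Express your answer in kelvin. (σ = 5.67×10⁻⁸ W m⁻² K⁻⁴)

T_eq ≈ 397 K

Energy balance: absorbed = emitted ⇒ πR²·S(1−A) = 4πR²·σT_eq⁴, so T_eq⁴ = S(1−A)/(4σ).
T_eq = [6790 × 0.83 / (4 × 5.67×10⁻⁸)]^(1/4) = (2.48×10¹⁰)^(1/4) = 397 K.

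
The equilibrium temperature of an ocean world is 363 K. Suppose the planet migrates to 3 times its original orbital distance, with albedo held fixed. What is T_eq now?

T_eq ∝ L^(1/4) · d^(−1/2).
T′ = 363 / 3^(1/2) = 210 K.

T_eq ≈ 210 K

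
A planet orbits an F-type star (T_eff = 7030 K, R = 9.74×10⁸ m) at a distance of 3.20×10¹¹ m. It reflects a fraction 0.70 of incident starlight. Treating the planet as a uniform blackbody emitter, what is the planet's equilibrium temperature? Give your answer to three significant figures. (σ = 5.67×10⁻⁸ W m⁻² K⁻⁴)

L = 4πR_⋆²σT_⋆⁴ = 4π(9.74×10⁸)² × 5.67×10⁻⁸ × (7030)⁴ = 1.65×10²⁷ W.
S = L/(4πd²) = 1280 W m⁻².
Energy balance: absorbed = emitted ⇒ πR²·S(1−A) = 4πR²·σT_eq⁴, so T_eq⁴ = S(1−A)/(4σ).
T_eq = [1280 × 0.30 / (4 × 5.67×10⁻⁸)]^(1/4) = (1.70×10⁹)^(1/4) = 203 K.

T_eq ≈ 203 K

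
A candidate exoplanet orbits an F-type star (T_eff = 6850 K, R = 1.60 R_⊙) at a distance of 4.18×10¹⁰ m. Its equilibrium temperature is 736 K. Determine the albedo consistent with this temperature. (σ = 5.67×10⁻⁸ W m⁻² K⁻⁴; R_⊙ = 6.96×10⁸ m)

R_⋆ = 1.60 × 6.96×10⁸ = 1.11×10⁹ m.
L = 4πR_⋆²σT_⋆⁴ = 4π(1.11×10⁹)² × 5.67×10⁻⁸ × (6850)⁴ = 1.95×10²⁷ W.
S = L/(4πd²) = 8.86×10⁴ W m⁻².
From T_eq⁴ = S(1−A)/(4σ): 1−A = 4σT_eq⁴/S.
1−A = 4 × 5.67×10⁻⁸ × (736)⁴ / 8.86×10⁴ = 0.751.

A ≈ 0.25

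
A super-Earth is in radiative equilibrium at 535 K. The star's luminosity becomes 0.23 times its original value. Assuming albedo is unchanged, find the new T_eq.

T_eq ≈ 370 K

T_eq ∝ L^(1/4) · d^(−1/2).
T′ = 535 × 0.23^(1/4) = 370 K.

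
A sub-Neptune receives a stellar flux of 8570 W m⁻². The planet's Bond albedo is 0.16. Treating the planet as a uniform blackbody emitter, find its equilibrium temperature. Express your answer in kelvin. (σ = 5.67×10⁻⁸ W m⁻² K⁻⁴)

Energy balance: absorbed = emitted ⇒ πR²·S(1−A) = 4πR²·σT_eq⁴, so T_eq⁴ = S(1−A)/(4σ).
T_eq = [8570 × 0.84 / (4 × 5.67×10⁻⁸)]^(1/4) = (3.17×10¹⁰)^(1/4) = 422 K.

T_eq ≈ 422 K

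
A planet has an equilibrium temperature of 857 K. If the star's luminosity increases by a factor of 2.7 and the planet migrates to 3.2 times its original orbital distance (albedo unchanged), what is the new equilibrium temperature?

T_eq ≈ 614 K

T_eq ∝ L^(1/4) · d^(−1/2).
T′ = 857 × 2.7^(1/4) / 3.2^(1/2) = 614 K.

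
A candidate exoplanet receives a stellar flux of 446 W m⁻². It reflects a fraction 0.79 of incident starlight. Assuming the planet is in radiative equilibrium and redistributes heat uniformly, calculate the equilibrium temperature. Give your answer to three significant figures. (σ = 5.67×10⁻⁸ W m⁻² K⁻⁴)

T_eq ≈ 143 K

Energy balance: absorbed = emitted ⇒ πR²·S(1−A) = 4πR²·σT_eq⁴, so T_eq⁴ = S(1−A)/(4σ).
T_eq = [446 × 0.21 / (4 × 5.67×10⁻⁸)]^(1/4) = (4.13×10⁸)^(1/4) = 143 K.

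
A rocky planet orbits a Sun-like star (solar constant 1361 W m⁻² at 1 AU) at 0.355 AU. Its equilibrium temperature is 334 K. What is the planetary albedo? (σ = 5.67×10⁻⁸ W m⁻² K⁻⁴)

A ≈ 0.74

Flux at 0.355 AU: S = 1361/0.355² = 1.08×10⁴ W m⁻².
From T_eq⁴ = S(1−A)/(4σ): 1−A = 4σT_eq⁴/S.
1−A = 4 × 5.67×10⁻⁸ × (334)⁴ / 1.08×10⁴ = 0.261.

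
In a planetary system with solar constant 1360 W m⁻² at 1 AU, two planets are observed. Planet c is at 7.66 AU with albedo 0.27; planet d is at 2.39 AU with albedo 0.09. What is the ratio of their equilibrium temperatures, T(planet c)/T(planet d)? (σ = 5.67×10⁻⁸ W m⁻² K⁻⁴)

T_eq = [S₀(1−A)/(4σd²)]^(1/4), so T ∝ (1−A)^(1/4) / √d.
T₁ = [1360×0.73/(4×5.67×10⁻⁸×7.66²)]^(1/4) = 92.94 K.
T₂ = [1360×0.91/(4×5.67×10⁻⁸×2.39²)]^(1/4) = 175.81 K.

T₁/T₂ ≈ 0.529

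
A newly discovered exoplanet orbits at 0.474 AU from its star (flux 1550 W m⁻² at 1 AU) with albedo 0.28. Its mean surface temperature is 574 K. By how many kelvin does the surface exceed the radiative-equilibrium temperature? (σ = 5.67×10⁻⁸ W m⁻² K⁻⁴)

S = 1550/0.474² = 6899 W m⁻².
T_eq = [S(1−A)/(4σ)]^(1/4) = [6899×0.72/(4×5.67×10⁻⁸)]^(1/4) = 384.7 K.
ΔT = T_surf − T_eq = 574 − 384.7.

ΔT ≈ 189.3 K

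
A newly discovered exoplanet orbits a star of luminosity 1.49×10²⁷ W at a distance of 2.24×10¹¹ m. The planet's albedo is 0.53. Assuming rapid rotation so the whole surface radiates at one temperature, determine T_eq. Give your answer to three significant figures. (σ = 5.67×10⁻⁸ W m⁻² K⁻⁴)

Flux: S = L/(4πd²) = 1.49×10²⁷/(4π×(2.24×10¹¹)²) = 2360 W m⁻².
Energy balance: absorbed = emitted ⇒ πR²·S(1−A) = 4πR²·σT_eq⁴, so T_eq⁴ = S(1−A)/(4σ).
T_eq = [2360 × 0.47 / (4 × 5.67×10⁻⁸)]^(1/4) = (4.90×10⁹)^(1/4) = 265 K.

T_eq ≈ 265 K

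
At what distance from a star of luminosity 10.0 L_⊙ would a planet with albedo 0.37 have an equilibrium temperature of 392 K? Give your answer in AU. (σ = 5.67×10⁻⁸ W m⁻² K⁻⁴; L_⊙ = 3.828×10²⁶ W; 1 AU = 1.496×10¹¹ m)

d ≈ 1.27 AU

L = 10.0 × 3.828×10²⁶ = 3.83×10²⁷ W.
From T_eq⁴ = L(1−A)/(16πσd²): d = √[L(1−A)/(16πσT_eq⁴)].
d = √[3.83×10²⁷ × 0.63 / (16π × 5.67×10⁻⁸ × (392)⁴)] = 1.89×10¹¹ m = 1.27 AU.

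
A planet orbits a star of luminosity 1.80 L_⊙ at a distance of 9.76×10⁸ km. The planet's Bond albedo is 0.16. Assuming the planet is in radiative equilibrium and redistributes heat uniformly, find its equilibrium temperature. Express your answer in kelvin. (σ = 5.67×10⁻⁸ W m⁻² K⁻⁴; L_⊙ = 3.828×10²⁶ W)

d = 9.76×10⁸ km = 9.76×10¹¹ m.
L = 1.80 × 3.828×10²⁶ = 6.89×10²⁶ W.
Flux: S = L/(4πd²) = 6.89×10²⁶/(4π×(9.76×10¹¹)²) = 57.6 W m⁻².
Energy balance: absorbed = emitted ⇒ πR²·S(1−A) = 4πR²·σT_eq⁴, so T_eq⁴ = S(1−A)/(4σ).
T_eq = [57.6 × 0.84 / (4 × 5.67×10⁻⁸)]^(1/4) = (2.13×10⁸)^(1/4) = 121 K.

T_eq ≈ 121 K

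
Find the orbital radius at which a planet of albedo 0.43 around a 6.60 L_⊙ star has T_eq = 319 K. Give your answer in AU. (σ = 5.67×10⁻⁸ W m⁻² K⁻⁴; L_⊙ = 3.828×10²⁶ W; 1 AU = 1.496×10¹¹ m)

L = 6.60 × 3.828×10²⁶ = 2.53×10²⁷ W.
From T_eq⁴ = L(1−A)/(16πσd²): d = √[L(1−A)/(16πσT_eq⁴)].
d = √[2.53×10²⁷ × 0.57 / (16π × 5.67×10⁻⁸ × (319)⁴)] = 2.21×10¹¹ m = 1.48 AU.

d ≈ 1.48 AU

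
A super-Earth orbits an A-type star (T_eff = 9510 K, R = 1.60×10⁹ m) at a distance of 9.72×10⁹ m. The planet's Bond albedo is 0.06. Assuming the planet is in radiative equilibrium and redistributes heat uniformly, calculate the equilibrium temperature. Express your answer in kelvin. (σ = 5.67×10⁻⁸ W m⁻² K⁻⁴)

L = 4πR_⋆²σT_⋆⁴ = 4π(1.60×10⁹)² × 5.67×10⁻⁸ × (9510)⁴ = 1.49×10²⁸ W.
S = L/(4πd²) = 1.26×10⁷ W m⁻².
Energy balance: absorbed = emitted ⇒ πR²·S(1−A) = 4πR²·σT_eq⁴, so T_eq⁴ = S(1−A)/(4σ).
T_eq = [1.26×10⁷ × 0.94 / (4 × 5.67×10⁻⁸)]^(1/4) = (5.21×10¹³)^(1/4) = 2690 K.

T_eq ≈ 2690 K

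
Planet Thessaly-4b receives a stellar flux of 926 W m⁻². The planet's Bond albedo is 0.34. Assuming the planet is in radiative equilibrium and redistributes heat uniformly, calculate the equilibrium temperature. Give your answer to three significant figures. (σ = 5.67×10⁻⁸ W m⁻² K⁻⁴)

Energy balance: absorbed = emitted ⇒ πR²·S(1−A) = 4πR²·σT_eq⁴, so T_eq⁴ = S(1−A)/(4σ).
T_eq = [926 × 0.66 / (4 × 5.67×10⁻⁸)]^(1/4) = (2.69×10⁹)^(1/4) = 228 K.

T_eq ≈ 228 K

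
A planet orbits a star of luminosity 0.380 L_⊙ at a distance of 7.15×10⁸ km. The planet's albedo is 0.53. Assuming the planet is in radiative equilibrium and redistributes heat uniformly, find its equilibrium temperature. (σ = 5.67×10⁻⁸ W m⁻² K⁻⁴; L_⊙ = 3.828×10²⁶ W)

d = 7.15×10⁸ km = 7.15×10¹¹ m.
L = 0.380 × 3.828×10²⁶ = 1.45×10²⁶ W.
Flux: S = L/(4πd²) = 1.45×10²⁶/(4π×(7.15×10¹¹)²) = 22.6 W m⁻².
Energy balance: absorbed = emitted ⇒ πR²·S(1−A) = 4πR²·σT_eq⁴, so T_eq⁴ = S(1−A)/(4σ).
T_eq = [22.6 × 0.47 / (4 × 5.67×10⁻⁸)]^(1/4) = (4.69×10⁷)^(1/4) = 82.8 K.

T_eq ≈ 82.8 K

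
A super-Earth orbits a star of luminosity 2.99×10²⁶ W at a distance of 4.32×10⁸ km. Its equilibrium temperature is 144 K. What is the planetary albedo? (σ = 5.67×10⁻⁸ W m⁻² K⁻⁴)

A ≈ 0.24

d = 4.32×10⁸ km = 4.32×10¹¹ m.
Flux: S = L/(4πd²) = 2.99×10²⁶/(4π×(4.32×10¹¹)²) = 127 W m⁻².
From T_eq⁴ = S(1−A)/(4σ): 1−A = 4σT_eq⁴/S.
1−A = 4 × 5.67×10⁻⁸ × (144)⁴ / 127 = 0.765.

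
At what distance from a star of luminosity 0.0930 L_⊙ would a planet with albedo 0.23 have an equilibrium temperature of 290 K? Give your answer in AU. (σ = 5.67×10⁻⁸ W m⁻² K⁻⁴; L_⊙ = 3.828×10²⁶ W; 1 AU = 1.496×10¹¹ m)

d ≈ 0.247 AU

L = 0.0930 × 3.828×10²⁶ = 3.56×10²⁵ W.
From T_eq⁴ = L(1−A)/(16πσd²): d = √[L(1−A)/(16πσT_eq⁴)].
d = √[3.56×10²⁵ × 0.77 / (16π × 5.67×10⁻⁸ × (290)⁴)] = 3.69×10¹⁰ m = 0.247 AU.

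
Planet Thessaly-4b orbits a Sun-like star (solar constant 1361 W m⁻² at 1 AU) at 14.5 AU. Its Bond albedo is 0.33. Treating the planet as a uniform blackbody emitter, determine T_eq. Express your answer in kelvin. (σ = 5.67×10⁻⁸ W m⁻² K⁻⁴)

T_eq ≈ 66.1 K

Flux at 14.5 AU: S = 1361/14.5² = 6.47 W m⁻².
Energy balance: absorbed = emitted ⇒ πR²·S(1−A) = 4πR²·σT_eq⁴, so T_eq⁴ = S(1−A)/(4σ).
T_eq = [6.47 × 0.67 / (4 × 5.67×10⁻⁸)]^(1/4) = (1.91×10⁷)^(1/4) = 66.1 K.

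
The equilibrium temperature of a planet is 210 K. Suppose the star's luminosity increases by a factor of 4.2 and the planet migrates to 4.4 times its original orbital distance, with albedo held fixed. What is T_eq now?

T_eq ≈ 143 K

T_eq ∝ L^(1/4) · d^(−1/2).
T′ = 210 × 4.2^(1/4) / 4.4^(1/2) = 143 K.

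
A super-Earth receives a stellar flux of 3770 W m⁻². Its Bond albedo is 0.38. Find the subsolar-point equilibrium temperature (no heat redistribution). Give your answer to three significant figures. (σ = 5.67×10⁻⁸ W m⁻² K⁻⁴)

At the subsolar point the surface absorbs S(1−A) and emits σT⁴ per unit area — no factor of 4, since only the local patch is in balance.
T = [3770 × 0.62 / 5.67×10⁻⁸]^(1/4) = (4.12×10¹⁰)^(1/4) = 451 K.

T_ss ≈ 451 K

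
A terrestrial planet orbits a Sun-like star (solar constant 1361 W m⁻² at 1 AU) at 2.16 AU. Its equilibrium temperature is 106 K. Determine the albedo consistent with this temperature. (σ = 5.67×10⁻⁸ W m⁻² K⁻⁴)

Flux at 2.16 AU: S = 1361/2.16² = 292 W m⁻².
From T_eq⁴ = S(1−A)/(4σ): 1−A = 4σT_eq⁴/S.
1−A = 4 × 5.67×10⁻⁸ × (106)⁴ / 292 = 0.098.

A ≈ 0.90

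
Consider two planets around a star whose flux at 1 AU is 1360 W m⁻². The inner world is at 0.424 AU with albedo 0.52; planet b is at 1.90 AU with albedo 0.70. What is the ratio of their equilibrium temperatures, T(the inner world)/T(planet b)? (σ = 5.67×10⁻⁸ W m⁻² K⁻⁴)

T₁/T₂ ≈ 2.381

T_eq = [S₀(1−A)/(4σd²)]^(1/4), so T ∝ (1−A)^(1/4) / √d.
T₁ = [1360×0.48/(4×5.67×10⁻⁸×0.424²)]^(1/4) = 355.71 K.
T₂ = [1360×0.30/(4×5.67×10⁻⁸×1.90²)]^(1/4) = 149.41 K.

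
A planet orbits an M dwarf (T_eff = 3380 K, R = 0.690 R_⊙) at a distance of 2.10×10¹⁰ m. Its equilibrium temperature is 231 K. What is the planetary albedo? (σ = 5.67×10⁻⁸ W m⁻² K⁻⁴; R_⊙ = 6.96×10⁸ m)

R_⋆ = 0.690 × 6.96×10⁸ = 4.80×10⁸ m.
L = 4πR_⋆²σT_⋆⁴ = 4π(4.80×10⁸)² × 5.67×10⁻⁸ × (3380)⁴ = 2.14×10²⁵ W.
S = L/(4πd²) = 3870 W m⁻².
From T_eq⁴ = S(1−A)/(4σ): 1−A = 4σT_eq⁴/S.
1−A = 4 × 5.67×10⁻⁸ × (231)⁴ / 3870 = 0.167.

A ≈ 0.83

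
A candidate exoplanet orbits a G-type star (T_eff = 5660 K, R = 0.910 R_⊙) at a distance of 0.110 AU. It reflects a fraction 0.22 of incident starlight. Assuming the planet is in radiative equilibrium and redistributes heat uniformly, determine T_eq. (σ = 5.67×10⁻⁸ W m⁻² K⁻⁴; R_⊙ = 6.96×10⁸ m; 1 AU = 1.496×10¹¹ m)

R_⋆ = 0.910 × 6.96×10⁸ = 6.33×10⁸ m.
d = 0.110 AU = 1.65×10¹⁰ m.
L = 4πR_⋆²σT_⋆⁴ = 4π(6.33×10⁸)² × 5.67×10⁻⁸ × (5660)⁴ = 2.93×10²⁶ W.
S = L/(4πd²) = 8.62×10⁴ W m⁻².
Energy balance: absorbed = emitted ⇒ πR²·S(1−A) = 4πR²·σT_eq⁴, so T_eq⁴ = S(1−A)/(4σ).
T_eq = [8.62×10⁴ × 0.78 / (4 × 5.67×10⁻⁸)]^(1/4) = (2.96×10¹¹)^(1/4) = 738 K.

T_eq ≈ 738 K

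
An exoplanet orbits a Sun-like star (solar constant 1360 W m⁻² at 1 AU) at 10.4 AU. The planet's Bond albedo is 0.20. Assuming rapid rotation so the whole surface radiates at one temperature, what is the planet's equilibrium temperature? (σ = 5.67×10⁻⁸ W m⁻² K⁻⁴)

T_eq ≈ 81.6 K

Flux at 10.4 AU: S = 1360/10.4² = 12.6 W m⁻².
Energy balance: absorbed = emitted ⇒ πR²·S(1−A) = 4πR²·σT_eq⁴, so T_eq⁴ = S(1−A)/(4σ).
T_eq = [12.6 × 0.80 / (4 × 5.67×10⁻⁸)]^(1/4) = (4.44×10⁷)^(1/4) = 81.6 K.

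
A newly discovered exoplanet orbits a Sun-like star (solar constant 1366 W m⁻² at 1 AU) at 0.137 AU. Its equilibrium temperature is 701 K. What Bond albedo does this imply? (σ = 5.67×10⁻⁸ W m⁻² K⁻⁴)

A ≈ 0.25

Flux at 0.137 AU: S = 1366/0.137² = 7.28×10⁴ W m⁻².
From T_eq⁴ = S(1−A)/(4σ): 1−A = 4σT_eq⁴/S.
1−A = 4 × 5.67×10⁻⁸ × (701)⁴ / 7.28×10⁴ = 0.752.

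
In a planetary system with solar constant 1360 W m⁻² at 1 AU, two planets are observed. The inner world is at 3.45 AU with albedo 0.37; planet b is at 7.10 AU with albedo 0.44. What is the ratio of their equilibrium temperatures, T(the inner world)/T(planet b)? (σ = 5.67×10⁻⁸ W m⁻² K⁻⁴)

T_eq = [S₀(1−A)/(4σd²)]^(1/4), so T ∝ (1−A)^(1/4) / √d.
T₁ = [1360×0.63/(4×5.67×10⁻⁸×3.45²)]^(1/4) = 133.47 K.
T₂ = [1360×0.56/(4×5.67×10⁻⁸×7.10²)]^(1/4) = 90.34 K.

T₁/T₂ ≈ 1.477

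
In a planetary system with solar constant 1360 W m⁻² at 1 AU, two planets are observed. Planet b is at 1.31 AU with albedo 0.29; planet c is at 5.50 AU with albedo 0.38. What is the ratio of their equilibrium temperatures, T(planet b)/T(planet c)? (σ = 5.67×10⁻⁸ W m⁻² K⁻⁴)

T_eq = [S₀(1−A)/(4σd²)]^(1/4), so T ∝ (1−A)^(1/4) / √d.
T₁ = [1360×0.71/(4×5.67×10⁻⁸×1.31²)]^(1/4) = 223.18 K.
T₂ = [1360×0.62/(4×5.67×10⁻⁸×5.50²)]^(1/4) = 105.29 K.

T₁/T₂ ≈ 2.120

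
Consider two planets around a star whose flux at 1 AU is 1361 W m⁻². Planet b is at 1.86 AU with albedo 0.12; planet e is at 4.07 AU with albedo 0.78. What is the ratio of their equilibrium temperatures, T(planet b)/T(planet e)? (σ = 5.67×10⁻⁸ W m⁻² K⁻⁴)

T_eq = [S₀(1−A)/(4σd²)]^(1/4), so T ∝ (1−A)^(1/4) / √d.
T₁ = [1361×0.88/(4×5.67×10⁻⁸×1.86²)]^(1/4) = 197.66 K.
T₂ = [1361×0.22/(4×5.67×10⁻⁸×4.07²)]^(1/4) = 94.48 K.

T₁/T₂ ≈ 2.092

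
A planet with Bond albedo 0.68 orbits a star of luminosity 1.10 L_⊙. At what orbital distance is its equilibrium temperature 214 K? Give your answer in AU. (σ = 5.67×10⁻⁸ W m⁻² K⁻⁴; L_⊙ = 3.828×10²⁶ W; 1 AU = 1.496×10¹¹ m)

L = 1.10 × 3.828×10²⁶ = 4.21×10²⁶ W.
From T_eq⁴ = L(1−A)/(16πσd²): d = √[L(1−A)/(16πσT_eq⁴)].
d = √[4.21×10²⁶ × 0.32 / (16π × 5.67×10⁻⁸ × (214)⁴)] = 1.50×10¹¹ m = 1.00 AU.

d ≈ 1.00 AU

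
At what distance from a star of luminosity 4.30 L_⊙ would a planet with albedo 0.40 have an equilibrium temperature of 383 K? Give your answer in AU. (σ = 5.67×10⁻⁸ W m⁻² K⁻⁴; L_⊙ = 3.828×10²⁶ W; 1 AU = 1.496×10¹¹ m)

L = 4.30 × 3.828×10²⁶ = 1.65×10²⁷ W.
From T_eq⁴ = L(1−A)/(16πσd²): d = √[L(1−A)/(16πσT_eq⁴)].
d = √[1.65×10²⁷ × 0.60 / (16π × 5.67×10⁻⁸ × (383)⁴)] = 1.27×10¹¹ m = 0.848 AU.

d ≈ 0.848 AU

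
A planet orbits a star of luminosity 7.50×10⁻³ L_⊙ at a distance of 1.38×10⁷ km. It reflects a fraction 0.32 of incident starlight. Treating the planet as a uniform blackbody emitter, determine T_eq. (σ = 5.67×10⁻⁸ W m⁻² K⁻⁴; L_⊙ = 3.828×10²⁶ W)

T_eq ≈ 245 K

d = 1.38×10⁷ km = 1.38×10¹⁰ m.
L = 7.50×10⁻³ × 3.828×10²⁶ = 2.87×10²⁴ W.
Flux: S = L/(4πd²) = 2.87×10²⁴/(4π×(1.38×10¹⁰)²) = 1200 W m⁻².
Energy balance: absorbed = emitted ⇒ πR²·S(1−A) = 4πR²·σT_eq⁴, so T_eq⁴ = S(1−A)/(4σ).
T_eq = [1200 × 0.68 / (4 × 5.67×10⁻⁸)]^(1/4) = (3.60×10⁹)^(1/4) = 245 K.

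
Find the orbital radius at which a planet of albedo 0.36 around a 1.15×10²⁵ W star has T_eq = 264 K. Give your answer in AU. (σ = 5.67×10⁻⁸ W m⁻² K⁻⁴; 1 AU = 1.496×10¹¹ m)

From T_eq⁴ = L(1−A)/(16πσd²): d = √[L(1−A)/(16πσT_eq⁴)].
d = √[1.15×10²⁵ × 0.64 / (16π × 5.67×10⁻⁸ × (264)⁴)] = 2.31×10¹⁰ m = 0.154 AU.

d ≈ 0.154 AU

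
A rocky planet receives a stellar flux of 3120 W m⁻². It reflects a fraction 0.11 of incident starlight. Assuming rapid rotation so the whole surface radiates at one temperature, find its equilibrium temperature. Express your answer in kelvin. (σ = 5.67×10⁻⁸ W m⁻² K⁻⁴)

Energy balance: absorbed = emitted ⇒ πR²·S(1−A) = 4πR²·σT_eq⁴, so T_eq⁴ = S(1−A)/(4σ).
T_eq = [3120 × 0.89 / (4 × 5.67×10⁻⁸)]^(1/4) = (1.22×10¹⁰)^(1/4) = 333 K.

T_eq ≈ 333 K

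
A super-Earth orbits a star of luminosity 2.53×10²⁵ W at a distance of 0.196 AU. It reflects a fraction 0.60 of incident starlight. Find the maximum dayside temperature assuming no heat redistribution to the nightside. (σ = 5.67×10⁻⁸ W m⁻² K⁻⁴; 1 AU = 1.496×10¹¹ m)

d = 0.196 AU = 2.93×10¹⁰ m.
Flux: S = L/(4πd²) = 2.53×10²⁵/(4π×(2.93×10¹⁰)²) = 2340 W m⁻².
With no redistribution each surface element balances locally: S(1−A) = σT⁴.
T = [2340 × 0.40 / 5.67×10⁻⁸]^(1/4) = (1.65×10¹⁰)^(1/4) = 359 K.

T_ss ≈ 359 K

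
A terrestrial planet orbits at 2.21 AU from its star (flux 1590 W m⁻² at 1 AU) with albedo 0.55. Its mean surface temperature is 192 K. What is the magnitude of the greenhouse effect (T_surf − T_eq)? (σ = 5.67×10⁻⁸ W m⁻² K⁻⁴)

ΔT ≈ 32.6 K

S = 1590/2.21² = 325.5 W m⁻².
T_eq = [S(1−A)/(4σ)]^(1/4) = [325.5×0.45/(4×5.67×10⁻⁸)]^(1/4) = 159.4 K.
ΔT = T_surf − T_eq = 192 − 159.4.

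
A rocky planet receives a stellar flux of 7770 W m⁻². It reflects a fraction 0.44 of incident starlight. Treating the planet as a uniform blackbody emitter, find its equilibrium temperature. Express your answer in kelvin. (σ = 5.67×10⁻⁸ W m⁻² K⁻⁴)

Energy balance: absorbed = emitted ⇒ πR²·S(1−A) = 4πR²·σT_eq⁴, so T_eq⁴ = S(1−A)/(4σ).
T_eq = [7770 × 0.56 / (4 × 5.67×10⁻⁸)]^(1/4) = (1.92×10¹⁰)^(1/4) = 372 K.

T_eq ≈ 372 K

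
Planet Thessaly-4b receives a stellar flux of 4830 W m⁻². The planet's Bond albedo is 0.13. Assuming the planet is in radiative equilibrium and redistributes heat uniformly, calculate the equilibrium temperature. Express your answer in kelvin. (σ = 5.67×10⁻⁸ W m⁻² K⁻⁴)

T_eq ≈ 369 K

Energy balance: absorbed = emitted ⇒ πR²·S(1−A) = 4πR²·σT_eq⁴, so T_eq⁴ = S(1−A)/(4σ).
T_eq = [4830 × 0.87 / (4 × 5.67×10⁻⁸)]^(1/4) = (1.85×10¹⁰)^(1/4) = 369 K.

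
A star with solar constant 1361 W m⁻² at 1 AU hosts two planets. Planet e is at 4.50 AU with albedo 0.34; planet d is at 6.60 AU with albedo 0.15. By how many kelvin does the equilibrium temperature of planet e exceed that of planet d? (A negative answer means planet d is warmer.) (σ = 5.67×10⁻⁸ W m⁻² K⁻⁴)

ΔT ≈ 14.2 K

T_eq = [S₀(1−A)/(4σd²)]^(1/4), so T ∝ (1−A)^(1/4) / √d.
T₁ = [1361×0.66/(4×5.67×10⁻⁸×4.50²)]^(1/4) = 118.26 K.
T₂ = [1361×0.85/(4×5.67×10⁻⁸×6.60²)]^(1/4) = 104.02 K.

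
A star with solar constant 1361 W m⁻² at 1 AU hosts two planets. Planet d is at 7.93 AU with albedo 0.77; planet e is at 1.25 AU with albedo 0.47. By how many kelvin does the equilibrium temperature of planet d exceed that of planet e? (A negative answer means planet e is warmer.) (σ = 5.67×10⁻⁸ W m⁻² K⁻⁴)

T_eq = [S₀(1−A)/(4σd²)]^(1/4), so T ∝ (1−A)^(1/4) / √d.
T₁ = [1361×0.23/(4×5.67×10⁻⁸×7.93²)]^(1/4) = 68.45 K.
T₂ = [1361×0.53/(4×5.67×10⁻⁸×1.25²)]^(1/4) = 212.41 K.

ΔT ≈ -144.0 K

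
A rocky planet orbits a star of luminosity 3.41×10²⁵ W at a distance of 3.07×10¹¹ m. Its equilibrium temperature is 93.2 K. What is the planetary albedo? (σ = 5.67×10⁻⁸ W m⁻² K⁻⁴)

Flux: S = L/(4πd²) = 3.41×10²⁵/(4π×(3.07×10¹¹)²) = 28.8 W m⁻².
From T_eq⁴ = S(1−A)/(4σ): 1−A = 4σT_eq⁴/S.
1−A = 4 × 5.67×10⁻⁸ × (93.2)⁴ / 28.8 = 0.594.

A ≈ 0.41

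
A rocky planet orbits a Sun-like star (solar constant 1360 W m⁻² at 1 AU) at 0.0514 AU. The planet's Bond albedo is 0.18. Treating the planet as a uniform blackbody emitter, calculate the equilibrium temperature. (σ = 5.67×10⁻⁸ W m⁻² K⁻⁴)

T_eq ≈ 1170 K

Flux at 0.0514 AU: S = 1360/0.0514² = 5.15×10⁵ W m⁻².
Energy balance: absorbed = emitted ⇒ πR²·S(1−A) = 4πR²·σT_eq⁴, so T_eq⁴ = S(1−A)/(4σ).
T_eq = [5.15×10⁵ × 0.82 / (4 × 5.67×10⁻⁸)]^(1/4) = (1.86×10¹²)^(1/4) = 1170 K.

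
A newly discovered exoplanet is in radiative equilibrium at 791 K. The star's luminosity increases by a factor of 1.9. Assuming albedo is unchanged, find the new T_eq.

T_eq ≈ 929 K

T_eq ∝ L^(1/4) · d^(−1/2).
T′ = 791 × 1.9^(1/4) = 929 K.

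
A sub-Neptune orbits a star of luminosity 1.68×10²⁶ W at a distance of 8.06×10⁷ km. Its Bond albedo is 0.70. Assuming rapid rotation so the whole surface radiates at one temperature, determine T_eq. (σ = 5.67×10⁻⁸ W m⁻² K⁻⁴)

d = 8.06×10⁷ km = 8.06×10¹⁰ m.
Flux: S = L/(4πd²) = 1.68×10²⁶/(4π×(8.06×10¹⁰)²) = 2060 W m⁻².
Energy balance: absorbed = emitted ⇒ πR²·S(1−A) = 4πR²·σT_eq⁴, so T_eq⁴ = S(1−A)/(4σ).
T_eq = [2060 × 0.30 / (4 × 5.67×10⁻⁸)]^(1/4) = (2.72×10⁹)^(1/4) = 228 K.

T_eq ≈ 228 K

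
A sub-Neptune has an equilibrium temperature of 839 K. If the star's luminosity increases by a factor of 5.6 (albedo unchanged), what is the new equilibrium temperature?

T_eq ∝ L^(1/4) · d^(−1/2).
T′ = 839 × 5.6^(1/4) = 1290 K.

T_eq ≈ 1290 K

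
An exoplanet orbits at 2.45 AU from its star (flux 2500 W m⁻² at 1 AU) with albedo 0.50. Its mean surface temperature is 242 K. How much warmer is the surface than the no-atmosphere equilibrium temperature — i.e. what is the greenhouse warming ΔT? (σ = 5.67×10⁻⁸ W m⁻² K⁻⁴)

ΔT ≈ 67.9 K

S = 2500/2.45² = 416.5 W m⁻².
T_eq = [S(1−A)/(4σ)]^(1/4) = [416.5×0.50/(4×5.67×10⁻⁸)]^(1/4) = 174.1 K.
ΔT = T_surf − T_eq = 242 − 174.1.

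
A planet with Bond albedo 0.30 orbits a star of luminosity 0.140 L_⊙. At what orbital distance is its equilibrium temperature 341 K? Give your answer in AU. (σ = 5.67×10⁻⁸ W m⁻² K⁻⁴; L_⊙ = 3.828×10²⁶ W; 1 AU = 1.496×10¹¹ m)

L = 0.140 × 3.828×10²⁶ = 5.36×10²⁵ W.
From T_eq⁴ = L(1−A)/(16πσd²): d = √[L(1−A)/(16πσT_eq⁴)].
d = √[5.36×10²⁵ × 0.70 / (16π × 5.67×10⁻⁸ × (341)⁴)] = 3.12×10¹⁰ m = 0.209 AU.

d ≈ 0.209 AU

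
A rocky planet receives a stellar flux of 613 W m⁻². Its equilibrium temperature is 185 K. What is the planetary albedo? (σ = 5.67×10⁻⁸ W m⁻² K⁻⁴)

From T_eq⁴ = S(1−A)/(4σ): 1−A = 4σT_eq⁴/S.
1−A = 4 × 5.67×10⁻⁸ × (185)⁴ / 613 = 0.433.

A ≈ 0.57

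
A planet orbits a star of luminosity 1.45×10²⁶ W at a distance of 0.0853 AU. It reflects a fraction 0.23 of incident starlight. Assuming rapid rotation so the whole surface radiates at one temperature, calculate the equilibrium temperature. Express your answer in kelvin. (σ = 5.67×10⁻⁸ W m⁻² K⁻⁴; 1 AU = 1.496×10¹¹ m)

T_eq ≈ 700 K

d = 0.0853 AU = 1.28×10¹⁰ m.
Flux: S = L/(4πd²) = 1.45×10²⁶/(4π×(1.28×10¹⁰)²) = 7.09×10⁴ W m⁻².
Energy balance: absorbed = emitted ⇒ πR²·S(1−A) = 4πR²·σT_eq⁴, so T_eq⁴ = S(1−A)/(4σ).
T_eq = [7.09×10⁴ × 0.77 / (4 × 5.67×10⁻⁸)]^(1/4) = (2.41×10¹¹)^(1/4) = 700 K.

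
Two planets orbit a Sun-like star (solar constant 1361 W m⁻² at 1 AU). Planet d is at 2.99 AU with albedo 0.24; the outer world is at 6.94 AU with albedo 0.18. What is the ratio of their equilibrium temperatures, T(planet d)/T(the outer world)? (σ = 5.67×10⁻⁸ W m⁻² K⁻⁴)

T₁/T₂ ≈ 1.495

T_eq = [S₀(1−A)/(4σd²)]^(1/4), so T ∝ (1−A)^(1/4) / √d.
T₁ = [1361×0.76/(4×5.67×10⁻⁸×2.99²)]^(1/4) = 150.29 K.
T₂ = [1361×0.82/(4×5.67×10⁻⁸×6.94²)]^(1/4) = 100.54 K.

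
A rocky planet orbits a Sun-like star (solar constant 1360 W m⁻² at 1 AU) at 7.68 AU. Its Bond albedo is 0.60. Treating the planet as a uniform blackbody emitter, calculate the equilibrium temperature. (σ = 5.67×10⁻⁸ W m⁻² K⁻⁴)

Flux at 7.68 AU: S = 1360/7.68² = 23.1 W m⁻².
Energy balance: absorbed = emitted ⇒ πR²·S(1−A) = 4πR²·σT_eq⁴, so T_eq⁴ = S(1−A)/(4σ).
T_eq = [23.1 × 0.40 / (4 × 5.67×10⁻⁸)]^(1/4) = (4.07×10⁷)^(1/4) = 79.9 K.

T_eq ≈ 79.9 K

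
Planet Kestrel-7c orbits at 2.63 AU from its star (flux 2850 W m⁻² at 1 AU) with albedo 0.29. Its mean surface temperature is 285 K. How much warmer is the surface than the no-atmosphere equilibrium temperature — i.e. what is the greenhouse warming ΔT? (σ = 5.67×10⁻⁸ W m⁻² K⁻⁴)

ΔT ≈ 95.5 K

S = 2850/2.63² = 412.0 W m⁻².
T_eq = [S(1−A)/(4σ)]^(1/4) = [412.0×0.71/(4×5.67×10⁻⁸)]^(1/4) = 189.5 K.
ΔT = T_surf − T_eq = 285 − 189.5.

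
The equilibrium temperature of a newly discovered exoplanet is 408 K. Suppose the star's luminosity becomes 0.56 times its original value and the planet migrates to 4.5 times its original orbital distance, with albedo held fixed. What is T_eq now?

T_eq ≈ 166 K

T_eq ∝ L^(1/4) · d^(−1/2).
T′ = 408 × 0.56^(1/4) / 4.5^(1/2) = 166 K.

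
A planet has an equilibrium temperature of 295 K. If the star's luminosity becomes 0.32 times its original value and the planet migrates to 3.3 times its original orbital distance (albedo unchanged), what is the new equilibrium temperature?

T_eq ∝ L^(1/4) · d^(−1/2).
T′ = 295 × 0.32^(1/4) / 3.3^(1/2) = 122 K.

T_eq ≈ 122 K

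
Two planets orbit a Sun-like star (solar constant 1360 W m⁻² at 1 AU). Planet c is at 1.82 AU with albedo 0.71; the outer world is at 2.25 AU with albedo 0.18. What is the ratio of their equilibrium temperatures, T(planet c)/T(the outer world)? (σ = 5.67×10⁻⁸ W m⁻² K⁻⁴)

T_eq = [S₀(1−A)/(4σd²)]^(1/4), so T ∝ (1−A)^(1/4) / √d.
T₁ = [1360×0.29/(4×5.67×10⁻⁸×1.82²)]^(1/4) = 151.37 K.
T₂ = [1360×0.82/(4×5.67×10⁻⁸×2.25²)]^(1/4) = 176.54 K.

T₁/T₂ ≈ 0.857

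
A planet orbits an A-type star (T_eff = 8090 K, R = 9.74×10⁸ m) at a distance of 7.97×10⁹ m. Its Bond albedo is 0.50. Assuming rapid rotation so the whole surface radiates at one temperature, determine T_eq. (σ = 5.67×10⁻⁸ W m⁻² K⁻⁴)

L = 4πR_⋆²σT_⋆⁴ = 4π(9.74×10⁸)² × 5.67×10⁻⁸ × (8090)⁴ = 2.90×10²⁷ W.
S = L/(4πd²) = 3.63×10⁶ W m⁻².
Energy balance: absorbed = emitted ⇒ πR²·S(1−A) = 4πR²·σT_eq⁴, so T_eq⁴ = S(1−A)/(4σ).
T_eq = [3.63×10⁶ × 0.50 / (4 × 5.67×10⁻⁸)]^(1/4) = (8.00×10¹²)^(1/4) = 1680 K.

T_eq ≈ 1680 K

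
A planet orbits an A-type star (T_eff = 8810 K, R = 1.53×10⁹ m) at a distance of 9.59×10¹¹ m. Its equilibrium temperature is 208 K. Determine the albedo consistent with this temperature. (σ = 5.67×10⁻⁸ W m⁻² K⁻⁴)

L = 4πR_⋆²σT_⋆⁴ = 4π(1.53×10⁹)² × 5.67×10⁻⁸ × (8810)⁴ = 1.00×10²⁸ W.
S = L/(4πd²) = 869 W m⁻².
From T_eq⁴ = S(1−A)/(4σ): 1−A = 4σT_eq⁴/S.
1−A = 4 × 5.67×10⁻⁸ × (208)⁴ / 869 = 0.488.

A ≈ 0.51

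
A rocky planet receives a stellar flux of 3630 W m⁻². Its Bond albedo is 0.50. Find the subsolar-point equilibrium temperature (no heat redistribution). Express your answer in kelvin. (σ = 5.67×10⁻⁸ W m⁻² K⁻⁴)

At the subsolar point the surface absorbs S(1−A) and emits σT⁴ per unit area — no factor of 4, since only the local patch is in balance.
T = [3630 × 0.50 / 5.67×10⁻⁸]^(1/4) = (3.20×10¹⁰)^(1/4) = 423 K.

T_ss ≈ 423 K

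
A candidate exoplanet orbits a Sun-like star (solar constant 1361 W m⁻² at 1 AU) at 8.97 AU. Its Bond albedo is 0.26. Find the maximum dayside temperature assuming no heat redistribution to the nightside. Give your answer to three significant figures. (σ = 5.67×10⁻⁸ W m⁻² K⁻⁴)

T_ss ≈ 122 K

Flux at 8.97 AU: S = 1361/8.97² = 16.9 W m⁻².
With no redistribution each surface element balances locally: S(1−A) = σT⁴.
T = [16.9 × 0.74 / 5.67×10⁻⁸]^(1/4) = (2.21×10⁸)^(1/4) = 122 K.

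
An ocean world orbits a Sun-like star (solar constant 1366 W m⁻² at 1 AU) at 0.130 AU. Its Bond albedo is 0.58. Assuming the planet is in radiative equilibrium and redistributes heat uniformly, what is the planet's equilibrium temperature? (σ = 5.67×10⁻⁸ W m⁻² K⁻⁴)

T_eq ≈ 622 K

Flux at 0.130 AU: S = 1366/0.130² = 8.08×10⁴ W m⁻².
Energy balance: absorbed = emitted ⇒ πR²·S(1−A) = 4πR²·σT_eq⁴, so T_eq⁴ = S(1−A)/(4σ).
T_eq = [8.08×10⁴ × 0.42 / (4 × 5.67×10⁻⁸)]^(1/4) = (1.50×10¹¹)^(1/4) = 622 K.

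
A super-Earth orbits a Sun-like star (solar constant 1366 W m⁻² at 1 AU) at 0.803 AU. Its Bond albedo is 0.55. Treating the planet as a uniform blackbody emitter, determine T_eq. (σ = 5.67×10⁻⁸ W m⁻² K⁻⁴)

T_eq ≈ 255 K

Flux at 0.803 AU: S = 1366/0.803² = 2120 W m⁻².
Energy balance: absorbed = emitted ⇒ πR²·S(1−A) = 4πR²·σT_eq⁴, so T_eq⁴ = S(1−A)/(4σ).
T_eq = [2120 × 0.45 / (4 × 5.67×10⁻⁸)]^(1/4) = (4.20×10⁹)^(1/4) = 255 K.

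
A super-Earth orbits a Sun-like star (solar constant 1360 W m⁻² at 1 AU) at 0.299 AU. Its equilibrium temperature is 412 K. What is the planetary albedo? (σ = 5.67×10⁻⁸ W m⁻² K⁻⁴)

Flux at 0.299 AU: S = 1360/0.299² = 1.52×10⁴ W m⁻².
From T_eq⁴ = S(1−A)/(4σ): 1−A = 4σT_eq⁴/S.
1−A = 4 × 5.67×10⁻⁸ × (412)⁴ / 1.52×10⁴ = 0.430.

A ≈ 0.57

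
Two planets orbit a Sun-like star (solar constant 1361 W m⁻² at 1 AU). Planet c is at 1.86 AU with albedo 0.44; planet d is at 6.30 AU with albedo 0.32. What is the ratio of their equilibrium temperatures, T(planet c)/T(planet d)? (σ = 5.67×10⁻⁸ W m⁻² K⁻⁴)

T₁/T₂ ≈ 1.753

T_eq = [S₀(1−A)/(4σd²)]^(1/4), so T ∝ (1−A)^(1/4) / √d.
T₁ = [1361×0.56/(4×5.67×10⁻⁸×1.86²)]^(1/4) = 176.54 K.
T₂ = [1361×0.68/(4×5.67×10⁻⁸×6.30²)]^(1/4) = 100.70 K.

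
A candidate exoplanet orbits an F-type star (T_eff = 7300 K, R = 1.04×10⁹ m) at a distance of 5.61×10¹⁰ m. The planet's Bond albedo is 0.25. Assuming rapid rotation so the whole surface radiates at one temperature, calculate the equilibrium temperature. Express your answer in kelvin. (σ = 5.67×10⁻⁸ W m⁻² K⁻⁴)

T_eq ≈ 654 K

L = 4πR_⋆²σT_⋆⁴ = 4π(1.04×10⁹)² × 5.67×10⁻⁸ × (7300)⁴ = 2.19×10²⁷ W.
S = L/(4πd²) = 5.53×10⁴ W m⁻².
Energy balance: absorbed = emitted ⇒ πR²·S(1−A) = 4πR²·σT_eq⁴, so T_eq⁴ = S(1−A)/(4σ).
T_eq = [5.53×10⁴ × 0.75 / (4 × 5.67×10⁻⁸)]^(1/4) = (1.83×10¹¹)^(1/4) = 654 K.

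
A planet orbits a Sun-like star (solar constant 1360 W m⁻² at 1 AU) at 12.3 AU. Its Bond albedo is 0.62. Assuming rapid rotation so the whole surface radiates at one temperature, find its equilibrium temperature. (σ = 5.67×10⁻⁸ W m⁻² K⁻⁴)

T_eq ≈ 62.3 K

Flux at 12.3 AU: S = 1360/12.3² = 8.99 W m⁻².
Energy balance: absorbed = emitted ⇒ πR²·S(1−A) = 4πR²·σT_eq⁴, so T_eq⁴ = S(1−A)/(4σ).
T_eq = [8.99 × 0.38 / (4 × 5.67×10⁻⁸)]^(1/4) = (1.51×10⁷)^(1/4) = 62.3 K.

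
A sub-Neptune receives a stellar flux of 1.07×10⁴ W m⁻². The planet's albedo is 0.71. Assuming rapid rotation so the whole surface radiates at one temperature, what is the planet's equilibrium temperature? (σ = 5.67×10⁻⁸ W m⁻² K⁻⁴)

T_eq ≈ 342 K

Energy balance: absorbed = emitted ⇒ πR²·S(1−A) = 4πR²·σT_eq⁴, so T_eq⁴ = S(1−A)/(4σ).
T_eq = [1.07×10⁴ × 0.29 / (4 × 5.67×10⁻⁸)]^(1/4) = (1.37×10¹⁰)^(1/4) = 342 K.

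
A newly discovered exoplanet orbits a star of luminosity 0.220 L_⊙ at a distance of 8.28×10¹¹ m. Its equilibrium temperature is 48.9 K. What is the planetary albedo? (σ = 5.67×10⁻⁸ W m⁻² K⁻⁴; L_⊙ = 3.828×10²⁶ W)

L = 0.220 × 3.828×10²⁶ = 8.42×10²⁵ W.
Flux: S = L/(4πd²) = 8.42×10²⁵/(4π×(8.28×10¹¹)²) = 9.78 W m⁻².
From T_eq⁴ = S(1−A)/(4σ): 1−A = 4σT_eq⁴/S.
1−A = 4 × 5.67×10⁻⁸ × (48.9)⁴ / 9.78 = 0.133.

A ≈ 0.87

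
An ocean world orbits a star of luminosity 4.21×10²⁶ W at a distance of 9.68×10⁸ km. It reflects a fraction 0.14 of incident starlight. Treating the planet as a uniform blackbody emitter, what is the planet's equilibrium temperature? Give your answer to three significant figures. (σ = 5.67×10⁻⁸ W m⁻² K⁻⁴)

T_eq ≈ 108 K

d = 9.68×10⁸ km = 9.68×10¹¹ m.
Flux: S = L/(4πd²) = 4.21×10²⁶/(4π×(9.68×10¹¹)²) = 35.8 W m⁻².
Energy balance: absorbed = emitted ⇒ πR²·S(1−A) = 4πR²·σT_eq⁴, so T_eq⁴ = S(1−A)/(4σ).
T_eq = [35.8 × 0.86 / (4 × 5.67×10⁻⁸)]^(1/4) = (1.36×10⁸)^(1/4) = 108 K.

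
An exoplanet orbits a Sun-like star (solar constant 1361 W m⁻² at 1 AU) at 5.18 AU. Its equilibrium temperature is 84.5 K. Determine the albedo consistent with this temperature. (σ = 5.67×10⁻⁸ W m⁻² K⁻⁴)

A ≈ 0.77

Flux at 5.18 AU: S = 1361/5.18² = 50.7 W m⁻².
From T_eq⁴ = S(1−A)/(4σ): 1−A = 4σT_eq⁴/S.
1−A = 4 × 5.67×10⁻⁸ × (84.5)⁴ / 50.7 = 0.228.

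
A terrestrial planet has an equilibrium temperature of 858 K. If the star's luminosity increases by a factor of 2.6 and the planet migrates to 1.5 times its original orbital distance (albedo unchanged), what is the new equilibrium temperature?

T_eq ∝ L^(1/4) · d^(−1/2).
T′ = 858 × 2.6^(1/4) / 1.5^(1/2) = 890 K.

T_eq ≈ 890 K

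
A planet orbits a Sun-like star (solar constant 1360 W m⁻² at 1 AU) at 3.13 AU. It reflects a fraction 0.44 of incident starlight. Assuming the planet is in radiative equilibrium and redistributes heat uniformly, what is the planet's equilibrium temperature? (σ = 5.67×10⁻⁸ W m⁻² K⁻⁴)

Flux at 3.13 AU: S = 1360/3.13² = 139 W m⁻².
Energy balance: absorbed = emitted ⇒ πR²·S(1−A) = 4πR²·σT_eq⁴, so T_eq⁴ = S(1−A)/(4σ).
T_eq = [139 × 0.56 / (4 × 5.67×10⁻⁸)]^(1/4) = (3.43×10⁸)^(1/4) = 136 K.

T_eq ≈ 136 K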